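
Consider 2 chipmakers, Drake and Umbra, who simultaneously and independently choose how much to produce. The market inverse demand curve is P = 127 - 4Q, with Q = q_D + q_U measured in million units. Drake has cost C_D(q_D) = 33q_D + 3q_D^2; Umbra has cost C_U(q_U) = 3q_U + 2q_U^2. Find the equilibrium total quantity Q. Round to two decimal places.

13.11

Drake's profit: π_D = (127 - 4Q)q_D - (33q_D + 3q_D²). Setting ∂π_D/∂q_D = 0: 94 - 14q_D - 4(q_U) = 0.
Umbra's profit: π_U = (127 - 4Q)q_U - (3q_U + 2q_U²). Setting ∂π_U/∂q_U = 0: 124 - 12q_U - 4(q_D) = 0.
Rearranging gives the reaction functions q_D = (94 - 4q_U)/14 and q_U = (124 - 4q_D)/12.
Substituting one into the other gives q_D = 79/19 and q_U = 170/19.
Total output Q = 79/19 + 170/19 = 249/19.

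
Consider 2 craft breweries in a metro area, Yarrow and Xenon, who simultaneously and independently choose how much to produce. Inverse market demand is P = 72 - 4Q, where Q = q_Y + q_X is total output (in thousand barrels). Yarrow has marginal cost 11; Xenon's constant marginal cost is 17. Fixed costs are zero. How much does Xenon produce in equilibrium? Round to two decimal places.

Yarrow's profit: π_Y = (72 - 4Q)q_Y - (11q_Y). Setting ∂π_Y/∂q_Y = 0: 61 - 8q_Y - 4(q_X) = 0.
Xenon's first-order condition: 55 - 8q_X - 4(q_Y) = 0.
So q_Y = (61 - 4q_X)/8 and q_X = (55 - 4q_Y)/8.
Solving the pair: q_Y = 67/12, q_X = 49/12.

4.08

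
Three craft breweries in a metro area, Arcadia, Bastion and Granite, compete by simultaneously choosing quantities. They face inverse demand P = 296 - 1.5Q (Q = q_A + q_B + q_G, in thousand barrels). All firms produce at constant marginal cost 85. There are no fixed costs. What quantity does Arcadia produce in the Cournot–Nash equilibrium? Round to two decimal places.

A representative firm's profit is π_i = q_i(296 - 1.5Q) - 85q_i.
Setting ∂π_i/∂q_i = 0 with rivals' quantities fixed: 211 - 3q_i - (3/2)·Σ_{j≠i} q_j = 0.
With identical firms every q_j equals q_i, so Σ_{j≠i} q_j = 2q_i and 211 = 6q_i, giving q_i = 211/6.

35.17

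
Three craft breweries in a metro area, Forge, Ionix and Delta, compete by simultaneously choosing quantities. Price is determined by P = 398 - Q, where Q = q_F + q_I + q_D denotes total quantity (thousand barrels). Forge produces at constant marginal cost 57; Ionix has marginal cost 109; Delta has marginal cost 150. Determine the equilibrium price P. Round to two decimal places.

178.50

Forge's profit: π_F = (398 - Q)q_F - (57q_F). Setting ∂π_F/∂q_F = 0: 341 - 2q_F - (q_I + q_D) = 0.
Ionix's profit: π_I = (398 - Q)q_I - (109q_I). Setting ∂π_I/∂q_I = 0: 289 - 2q_I - (q_F + q_D) = 0.
Delta's first-order condition: 248 - 2q_D - (q_F + q_I) = 0.
Summing all 3 equations gives 878 − 4Q = 0, hence Q = 439/2.
Back-substituting: q_F = (341 − 439/2) = 243/2, q_I = (289 − 439/2) = 139/2, q_D = (248 − 439/2) = 57/2.
Total output Q = 439/2, so price P = 398 - 439/2 = 357/2.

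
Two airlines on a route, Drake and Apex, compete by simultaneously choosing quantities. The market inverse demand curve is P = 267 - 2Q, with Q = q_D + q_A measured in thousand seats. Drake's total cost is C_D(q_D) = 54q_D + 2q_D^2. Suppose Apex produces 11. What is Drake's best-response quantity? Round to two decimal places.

23.88

With the rival's output fixed at 11, Drake's profit is π_D = (267 - 2·11 - 2q_D)q_D - (54q_D + 2q_D²) = (245 - 2q_D)q_D - (54q_D + 2q_D²).
∂π_D/∂q_D = 191 - 8q_D = 0, so q_D = 191/8.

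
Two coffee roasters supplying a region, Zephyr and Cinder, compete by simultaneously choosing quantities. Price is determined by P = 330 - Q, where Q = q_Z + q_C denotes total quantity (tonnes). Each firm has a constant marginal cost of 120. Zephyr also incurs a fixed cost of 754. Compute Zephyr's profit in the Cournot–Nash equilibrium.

Each firm earns π_i = (330 - Q)q_i - 120q_i.
First-order condition (treating rivals' output as given): 210 - 2q_i - q_j = 0.
By symmetry each firm produces the same amount; substituting q_j = q_i yields q_i = 210/3 = 70.
Price P = 330 - 140 = 190.
Zephyr's profit: (190 - 120)·70 - 754 = 4146.

4146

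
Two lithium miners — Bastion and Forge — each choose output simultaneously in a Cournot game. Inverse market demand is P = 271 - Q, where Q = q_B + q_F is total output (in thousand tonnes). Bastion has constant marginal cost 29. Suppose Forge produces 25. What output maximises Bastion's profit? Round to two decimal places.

With the rival's output fixed at 25, Bastion's profit is π_B = (271 - 25 - q_B)q_B - (29q_B) = (246 - q_B)q_B - (29q_B).
∂π_B/∂q_B = 217 - 2q_B = 0, so q_B = 217/2.

108.50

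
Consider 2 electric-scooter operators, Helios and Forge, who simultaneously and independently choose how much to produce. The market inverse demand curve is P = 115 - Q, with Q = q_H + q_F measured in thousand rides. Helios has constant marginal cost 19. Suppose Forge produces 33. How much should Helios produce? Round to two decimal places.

31.50

With the rival's output fixed at 33, Helios's profit is π_H = (115 - 33 - q_H)q_H - (19q_H) = (82 - q_H)q_H - (19q_H).
∂π_H/∂q_H = 63 - 2q_H = 0, so q_H = 63/2.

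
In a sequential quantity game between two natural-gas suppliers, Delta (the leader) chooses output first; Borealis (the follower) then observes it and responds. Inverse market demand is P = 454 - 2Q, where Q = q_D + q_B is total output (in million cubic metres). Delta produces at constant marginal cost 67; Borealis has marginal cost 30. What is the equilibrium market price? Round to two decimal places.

The follower Borealis best-responds to any q_D: π_B = (454 - 2Q)q_B - 30q_B.
Setting the follower's marginal profit to zero, 424 - 2q_D - 4q_B = 0, i.e. q_B = (424 - 2q_D)/4.
Delta substitutes q_B(q_D) into its own profit: π_D = q_D(454 - 2q_D - (424 - 2q_D)/2) - 67q_D = (242 - q_D)q_D - 67q_D.
The leader's first-order condition 175 - 2q_D = 0 yields q_D = 175/2.
Then q_B = (424 - 2·(175/2))/4 = 249/4.
Total output Q = 599/4, so price P = 454 - 2·(599/4) = 309/2.

154.50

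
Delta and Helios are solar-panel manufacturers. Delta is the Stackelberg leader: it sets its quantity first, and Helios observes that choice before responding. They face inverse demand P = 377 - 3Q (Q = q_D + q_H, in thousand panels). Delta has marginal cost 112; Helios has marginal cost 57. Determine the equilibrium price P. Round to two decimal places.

164.50

The follower Helios best-responds to any q_D: π_H = (377 - 3Q)q_H - 57q_H.
∂π_H/∂q_H = 320 - 3q_D - 6q_H = 0 gives the reaction function q_H = (320 - 3q_D)/6.
Delta substitutes q_H(q_D) into its own profit: π_D = q_D(377 - 3q_D - (320 - 3q_D)/2) - 112q_D = (217 - (3/2)q_D)q_D - 112q_D.
Leader FOC: 105 - 3q_D = 0, so q_D = 35.
Then q_H = (320 - 3·35)/6 = 215/6.
Total output Q = 425/6, so price P = 377 - 3·(425/6) = 329/2.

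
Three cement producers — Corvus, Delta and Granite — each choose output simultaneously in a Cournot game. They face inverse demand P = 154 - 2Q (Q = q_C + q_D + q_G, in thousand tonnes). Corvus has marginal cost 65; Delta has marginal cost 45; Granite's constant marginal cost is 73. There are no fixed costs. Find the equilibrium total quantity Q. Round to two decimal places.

34.88

Corvus's profit: π_C = (154 - 2Q)q_C - (65q_C). Setting ∂π_C/∂q_C = 0: 89 - 4q_C - 2(q_D + q_G) = 0.
Delta's profit: π_D = (154 - 2Q)q_D - (45q_D). Setting ∂π_D/∂q_D = 0: 109 - 4q_D - 2(q_C + q_G) = 0.
Granite's profit: π_G = (154 - 2Q)q_G - (73q_G). Setting ∂π_G/∂q_G = 0: 81 - 4q_G - 2(q_C + q_D) = 0.
Adding the 3 conditions: 279 − 4Q − 4Q = 0, i.e. Q = 279/8.
Back-substituting: q_C = (89 − 279/4)/2 = 77/8, q_D = (109 − 279/4)/2 = 157/8, q_G = (81 − 279/4)/2 = 45/8.
Total output Q = 77/8 + 157/8 + 45/8 = 279/8.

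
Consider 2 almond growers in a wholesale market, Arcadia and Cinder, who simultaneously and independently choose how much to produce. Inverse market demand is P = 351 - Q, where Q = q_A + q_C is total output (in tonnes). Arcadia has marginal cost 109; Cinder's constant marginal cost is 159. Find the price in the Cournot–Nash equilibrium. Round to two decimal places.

206.33

Arcadia's profit: π_A = (351 - Q)q_A - (109q_A). Setting ∂π_A/∂q_A = 0: 242 - 2q_A - (q_C) = 0.
Cinder's first-order condition: 192 - 2q_C - (q_A) = 0.
Rearranging gives the reaction functions q_A = (242 - q_C)/2 and q_C = (192 - q_A)/2.
Solving the pair: q_A = 292/3, q_C = 142/3.
Total output Q = 434/3, so price P = 351 - 434/3 = 619/3.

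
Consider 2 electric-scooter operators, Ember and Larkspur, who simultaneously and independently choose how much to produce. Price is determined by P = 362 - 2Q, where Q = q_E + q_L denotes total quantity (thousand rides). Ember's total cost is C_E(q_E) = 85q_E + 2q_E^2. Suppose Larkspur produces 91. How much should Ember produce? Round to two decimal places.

11.88

With the rival's output fixed at 91, Ember's profit is π_E = (362 - 2·91 - 2q_E)q_E - (85q_E + 2q_E²) = (180 - 2q_E)q_E - (85q_E + 2q_E²).
∂π_E/∂q_E = 95 - 8q_E = 0, so q_E = 95/8.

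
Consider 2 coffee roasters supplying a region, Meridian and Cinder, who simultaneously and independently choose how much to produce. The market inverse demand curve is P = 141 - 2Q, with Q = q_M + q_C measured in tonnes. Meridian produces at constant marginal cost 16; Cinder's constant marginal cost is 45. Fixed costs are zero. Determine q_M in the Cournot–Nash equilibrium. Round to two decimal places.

Meridian's profit: π_M = (141 - 2Q)q_M - (16q_M). Setting ∂π_M/∂q_M = 0: 125 - 4q_M - 2(q_C) = 0.
Cinder's first-order condition: 96 - 4q_C - 2(q_M) = 0.
Best responses: q_M = (125 - 2q_C)/4, q_C = (96 - 2q_M)/4.
Solving the pair: q_M = 77/3, q_C = 67/6.

25.67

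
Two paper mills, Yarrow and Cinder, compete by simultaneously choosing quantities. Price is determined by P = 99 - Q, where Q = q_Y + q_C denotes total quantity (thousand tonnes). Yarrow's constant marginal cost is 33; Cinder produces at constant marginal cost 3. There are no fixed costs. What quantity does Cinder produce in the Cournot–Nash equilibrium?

42

Yarrow's profit: π_Y = (99 - Q)q_Y - (33q_Y). Setting ∂π_Y/∂q_Y = 0: 66 - 2q_Y - (q_C) = 0.
Cinder's profit: π_C = (99 - Q)q_C - (3q_C). Setting ∂π_C/∂q_C = 0: 96 - 2q_C - (q_Y) = 0.
Best responses: q_Y = (66 - q_C)/2, q_C = (96 - q_Y)/2.
Solving the pair: q_Y = 12, q_C = 42.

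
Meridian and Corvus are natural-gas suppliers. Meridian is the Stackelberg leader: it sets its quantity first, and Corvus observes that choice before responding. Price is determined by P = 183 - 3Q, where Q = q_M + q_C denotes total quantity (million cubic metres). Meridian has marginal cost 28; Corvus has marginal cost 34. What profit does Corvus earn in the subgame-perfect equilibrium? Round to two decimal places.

Solve by backward induction. Given q_M, the follower Corvus maximises π_C = (183 - 3q_M - 3q_C)q_C - 34q_C.
Follower FOC: 149 - 3q_M - 6q_C = 0, so q_C(q_M) = (149 - 3q_M)/6.
Meridian substitutes q_C(q_M) into its own profit: π_M = q_M(183 - 3q_M - (149 - 3q_M)/2) - 28q_M = (217/2 - (3/2)q_M)q_M - 28q_M.
Maximising: ∂π_M/∂q_M = 161/2 - 3q_M = 0, giving q_M = 161/6.
Then q_C = (149 - 3·(161/6))/6 = 137/12.
Price P = 183 - 3·(153/4) = 273/4.
Corvus's profit: (273/4 - 34)·(137/12) = 391.0208.

391.02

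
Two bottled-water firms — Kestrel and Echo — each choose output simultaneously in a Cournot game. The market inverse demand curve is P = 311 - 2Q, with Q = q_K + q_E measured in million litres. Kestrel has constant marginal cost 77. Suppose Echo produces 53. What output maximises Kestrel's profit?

With the rival's output fixed at 53, Kestrel's profit is π_K = (311 - 2·53 - 2q_K)q_K - (77q_K) = (205 - 2q_K)q_K - (77q_K).
∂π_K/∂q_K = 128 - 4q_K = 0, so q_K = 32.

32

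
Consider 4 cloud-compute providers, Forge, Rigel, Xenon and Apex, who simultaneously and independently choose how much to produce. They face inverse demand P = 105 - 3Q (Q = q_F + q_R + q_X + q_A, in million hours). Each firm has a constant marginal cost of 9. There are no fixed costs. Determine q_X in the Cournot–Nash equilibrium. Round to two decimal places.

Each firm earns π_i = (105 - 3Q)q_i - 9q_i.
Setting ∂π_i/∂q_i = 0 with rivals' quantities fixed: 96 - 6q_i - 3·Σ_{j≠i} q_j = 0.
With identical firms every q_j equals q_i, so Σ_{j≠i} q_j = 3q_i and 96 = 15q_i, giving q_i = 32/5.

6.40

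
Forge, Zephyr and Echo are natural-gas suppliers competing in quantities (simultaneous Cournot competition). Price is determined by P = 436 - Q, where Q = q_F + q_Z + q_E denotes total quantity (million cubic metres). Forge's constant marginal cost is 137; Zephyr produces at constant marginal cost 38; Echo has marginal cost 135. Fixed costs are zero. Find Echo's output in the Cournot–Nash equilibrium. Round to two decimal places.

51.50

Forge's profit: π_F = (436 - Q)q_F - (137q_F). Setting ∂π_F/∂q_F = 0: 299 - 2q_F - (q_Z + q_E) = 0.
Zephyr's first-order condition: 398 - 2q_Z - (q_F + q_E) = 0.
Echo's profit: π_E = (436 - Q)q_E - (135q_E). Setting ∂π_E/∂q_E = 0: 301 - 2q_E - (q_F + q_Z) = 0.
Adding the 3 first-order conditions: 998 − 4Q = 0, so Q = 499/2.
Back-substituting: q_F = (299 − 499/2) = 99/2, q_Z = (398 − 499/2) = 297/2, q_E = (301 − 499/2) = 103/2.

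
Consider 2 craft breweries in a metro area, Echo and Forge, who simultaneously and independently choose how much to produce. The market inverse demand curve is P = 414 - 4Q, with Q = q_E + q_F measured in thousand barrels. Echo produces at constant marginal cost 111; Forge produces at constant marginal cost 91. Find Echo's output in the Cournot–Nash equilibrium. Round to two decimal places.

Echo's profit: π_E = (414 - 4Q)q_E - (111q_E). Setting ∂π_E/∂q_E = 0: 303 - 8q_E - 4(q_F) = 0.
Forge's profit: π_F = (414 - 4Q)q_F - (91q_F). Setting ∂π_F/∂q_F = 0: 323 - 8q_F - 4(q_E) = 0.
Best responses: q_E = (303 - 4q_F)/8, q_F = (323 - 4q_E)/8.
Solving the pair: q_E = 283/12, q_F = 343/12.

23.58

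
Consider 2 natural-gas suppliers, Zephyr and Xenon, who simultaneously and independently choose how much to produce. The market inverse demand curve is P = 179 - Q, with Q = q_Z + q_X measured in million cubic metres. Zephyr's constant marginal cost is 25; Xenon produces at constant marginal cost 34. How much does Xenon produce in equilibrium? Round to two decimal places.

Zephyr's profit: π_Z = (179 - Q)q_Z - (25q_Z). Setting ∂π_Z/∂q_Z = 0: 154 - 2q_Z - (q_X) = 0.
Xenon's first-order condition: 145 - 2q_X - (q_Z) = 0.
Best responses: q_Z = (154 - q_X)/2, q_X = (145 - q_Z)/2.
Substituting one into the other gives q_Z = 163/3 and q_X = 136/3.

45.33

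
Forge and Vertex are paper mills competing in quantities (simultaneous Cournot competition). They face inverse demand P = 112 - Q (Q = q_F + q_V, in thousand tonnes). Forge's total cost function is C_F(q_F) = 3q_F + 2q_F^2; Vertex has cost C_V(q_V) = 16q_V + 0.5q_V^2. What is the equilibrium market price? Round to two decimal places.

Forge's profit: π_F = (112 - Q)q_F - (3q_F + 2q_F²). Setting ∂π_F/∂q_F = 0: 109 - 6q_F - (q_V) = 0.
Vertex's first-order condition: 96 - 3q_V - (q_F) = 0.
So q_F = (109 - q_V)/6 and q_V = (96 - q_F)/3.
Solving the pair: q_F = 231/17, q_V = 467/17.
Total output Q = 698/17, so price P = 112 - 698/17 = 1206/17.

70.94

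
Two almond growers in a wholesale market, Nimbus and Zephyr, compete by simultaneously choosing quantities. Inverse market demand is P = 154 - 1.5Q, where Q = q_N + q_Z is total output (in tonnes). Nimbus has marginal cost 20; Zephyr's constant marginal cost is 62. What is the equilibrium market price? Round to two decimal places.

Nimbus's profit: π_N = (154 - 1.5Q)q_N - (20q_N). Setting ∂π_N/∂q_N = 0: 134 - 3q_N - (3/2)(q_Z) = 0.
Zephyr's profit: π_Z = (154 - 1.5Q)q_Z - (62q_Z). Setting ∂π_Z/∂q_Z = 0: 92 - 3q_Z - (3/2)(q_N) = 0.
So q_N = (134 - (3/2)q_Z)/3 and q_Z = (92 - (3/2)q_N)/3.
Solving the pair: q_N = 352/9, q_Z = 100/9.
Total output Q = 452/9, so price P = 154 - (3/2)·(452/9) = 236/3.

78.67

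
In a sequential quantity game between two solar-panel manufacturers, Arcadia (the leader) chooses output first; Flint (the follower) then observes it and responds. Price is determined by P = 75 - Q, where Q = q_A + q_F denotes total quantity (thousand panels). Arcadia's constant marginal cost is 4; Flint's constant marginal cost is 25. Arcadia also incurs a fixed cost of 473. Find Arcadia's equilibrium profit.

585

Solve by backward induction. Given q_A, the follower Flint maximises π_F = (75 - q_A - q_F)q_F - 25q_F.
∂π_F/∂q_F = 50 - q_A - 2q_F = 0 gives the reaction function q_F = (50 - q_A)/2.
The leader anticipates this reaction. Substituting into P = 75 - Q gives P = 50 - (1/2)q_A, so π_A = (50 - (1/2)q_A)q_A - 4q_A.
Leader FOC: 46 - q_A = 0, so q_A = 46.
Then q_F = (50 - 46)/2 = 2.
Price P = 75 - 48 = 27.
Arcadia's profit: (27 - 4)·46 - 473 = 585.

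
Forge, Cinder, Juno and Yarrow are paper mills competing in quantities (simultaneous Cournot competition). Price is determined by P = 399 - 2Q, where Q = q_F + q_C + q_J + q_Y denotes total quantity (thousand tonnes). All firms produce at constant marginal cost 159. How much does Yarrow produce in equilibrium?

24

Each firm earns π_i = (399 - 2Q)q_i - 159q_i.
Setting ∂π_i/∂q_i = 0 with rivals' quantities fixed: 240 - 4q_i - 2·Σ_{j≠i} q_j = 0.
By symmetry each firm produces the same amount; substituting Σ_{j≠i} q_j = 3q_i yields q_i = 240/10 = 24.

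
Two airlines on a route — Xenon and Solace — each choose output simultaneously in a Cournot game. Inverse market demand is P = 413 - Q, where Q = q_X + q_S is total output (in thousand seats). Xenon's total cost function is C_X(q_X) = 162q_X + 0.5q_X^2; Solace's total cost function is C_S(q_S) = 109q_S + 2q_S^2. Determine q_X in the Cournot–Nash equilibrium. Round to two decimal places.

70.71

Xenon's profit: π_X = (413 - Q)q_X - (162q_X + (1/2)q_X²). Setting ∂π_X/∂q_X = 0: 251 - 3q_X - (q_S) = 0.
Solace's first-order condition: 304 - 6q_S - (q_X) = 0.
Rearranging gives the reaction functions q_X = (251 - q_S)/3 and q_S = (304 - q_X)/6.
Solving the pair: q_X = 1202/17, q_S = 661/17.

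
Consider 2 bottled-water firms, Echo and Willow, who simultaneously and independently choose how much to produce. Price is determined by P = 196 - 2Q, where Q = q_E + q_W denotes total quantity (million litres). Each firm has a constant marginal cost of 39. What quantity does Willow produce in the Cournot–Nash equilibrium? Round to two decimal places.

Each firm earns π_i = (196 - 2Q)q_i - 39q_i.
Setting ∂π_i/∂q_i = 0 with rivals' quantities fixed: 157 - 4q_i - 2q_j = 0.
By symmetry each firm produces the same amount; substituting q_j = q_i yields q_i = 157/6.

26.17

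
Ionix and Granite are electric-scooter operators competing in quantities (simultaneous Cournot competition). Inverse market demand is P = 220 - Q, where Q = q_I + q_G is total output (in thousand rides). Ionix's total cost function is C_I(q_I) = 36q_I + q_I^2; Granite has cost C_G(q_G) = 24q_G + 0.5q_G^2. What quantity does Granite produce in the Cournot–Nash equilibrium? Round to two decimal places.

Ionix's profit: π_I = (220 - Q)q_I - (36q_I + q_I²). Setting ∂π_I/∂q_I = 0: 184 - 4q_I - (q_G) = 0.
Granite's first-order condition: 196 - 3q_G - (q_I) = 0.
Best responses: q_I = (184 - q_G)/4, q_G = (196 - q_I)/3.
Substituting one into the other gives q_I = 356/11 and q_G = 600/11.

54.55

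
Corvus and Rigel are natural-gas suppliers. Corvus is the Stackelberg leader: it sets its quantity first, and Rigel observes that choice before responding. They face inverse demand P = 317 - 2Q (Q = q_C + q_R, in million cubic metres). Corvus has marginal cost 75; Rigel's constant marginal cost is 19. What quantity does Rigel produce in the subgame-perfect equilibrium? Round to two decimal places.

The follower Rigel best-responds to any q_C: π_R = (317 - 2Q)q_R - 19q_R.
∂π_R/∂q_R = 298 - 2q_C - 4q_R = 0 gives the reaction function q_R = (298 - 2q_C)/4.
The leader anticipates this reaction. Substituting into P = 317 - 2Q gives P = 168 - q_C, so π_C = (168 - q_C)q_C - 75q_C.
Maximising: ∂π_C/∂q_C = 93 - 2q_C = 0, giving q_C = 93/2.
Then q_R = (298 - 2·(93/2))/4 = 205/4.

51.25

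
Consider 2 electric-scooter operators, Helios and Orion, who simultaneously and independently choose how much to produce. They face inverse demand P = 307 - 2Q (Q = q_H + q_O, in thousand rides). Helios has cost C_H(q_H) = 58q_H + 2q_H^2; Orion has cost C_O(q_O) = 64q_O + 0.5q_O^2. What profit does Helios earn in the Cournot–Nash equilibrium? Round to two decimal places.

1778.03

Helios's profit: π_H = (307 - 2Q)q_H - (58q_H + 2q_H²). Setting ∂π_H/∂q_H = 0: 249 - 8q_H - 2(q_O) = 0.
Orion's first-order condition: 243 - 5q_O - 2(q_H) = 0.
Rearranging gives the reaction functions q_H = (249 - 2q_O)/8 and q_O = (243 - 2q_H)/5.
Solving the pair: q_H = 253/12, q_O = 241/6.
Price P = 307 - 2·(245/4) = 369/2.
Helios's profit: (369/2)·(253/12) - 58·(253/12) - 2(253/12)² = 1778.0278.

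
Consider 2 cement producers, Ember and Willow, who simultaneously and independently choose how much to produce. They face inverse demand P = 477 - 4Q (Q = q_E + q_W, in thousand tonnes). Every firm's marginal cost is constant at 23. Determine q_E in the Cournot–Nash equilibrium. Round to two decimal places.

37.83

A representative firm's profit is π_i = q_i(477 - 4Q) - 23q_i.
Setting ∂π_i/∂q_i = 0 with rivals' quantities fixed: 454 - 8q_i - 4q_j = 0.
By symmetry each firm produces the same amount; substituting q_j = q_i yields q_i = 454/12 = 227/6.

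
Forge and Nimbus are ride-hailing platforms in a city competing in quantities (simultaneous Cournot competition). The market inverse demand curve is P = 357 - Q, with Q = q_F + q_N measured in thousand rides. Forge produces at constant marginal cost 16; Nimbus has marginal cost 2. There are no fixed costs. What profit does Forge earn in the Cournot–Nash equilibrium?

11881

Forge's profit: π_F = (357 - Q)q_F - (16q_F). Setting ∂π_F/∂q_F = 0: 341 - 2q_F - (q_N) = 0.
Nimbus's profit: π_N = (357 - Q)q_N - (2q_N). Setting ∂π_N/∂q_N = 0: 355 - 2q_N - (q_F) = 0.
Best responses: q_F = (341 - q_N)/2, q_N = (355 - q_F)/2.
Substituting one into the other gives q_F = 109 and q_N = 123.
Price P = 357 - 232 = 125.
Forge's profit: (125 - 16)·109 = 11881.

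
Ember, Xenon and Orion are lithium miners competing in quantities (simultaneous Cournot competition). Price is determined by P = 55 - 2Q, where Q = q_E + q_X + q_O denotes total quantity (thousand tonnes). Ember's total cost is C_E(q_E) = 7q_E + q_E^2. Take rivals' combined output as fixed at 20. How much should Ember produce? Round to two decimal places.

With rivals' combined output fixed at 20, Ember's profit is π_E = (55 - 2·20 - 2q_E)q_E - (7q_E + q_E²) = (15 - 2q_E)q_E - (7q_E + q_E²).
∂π_E/∂q_E = 8 - 6q_E = 0, so q_E = 4/3.

1.33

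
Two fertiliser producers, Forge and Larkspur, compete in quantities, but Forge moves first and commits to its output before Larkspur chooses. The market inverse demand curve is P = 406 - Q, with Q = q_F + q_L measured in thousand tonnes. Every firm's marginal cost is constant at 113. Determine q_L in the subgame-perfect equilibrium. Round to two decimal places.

The follower Larkspur best-responds to any q_F: π_L = (406 - Q)q_L - 113q_L.
Follower FOC: 293 - q_F - 2q_L = 0, so q_L(q_F) = (293 - q_F)/2.
The leader anticipates this reaction. Substituting into P = 406 - Q gives P = 519/2 - (1/2)q_F, so π_F = (519/2 - (1/2)q_F)q_F - 113q_F.
Maximising: ∂π_F/∂q_F = 293/2 - q_F = 0, giving q_F = 293/2.
Then q_L = (293 - 293/2)/2 = 293/4.

73.25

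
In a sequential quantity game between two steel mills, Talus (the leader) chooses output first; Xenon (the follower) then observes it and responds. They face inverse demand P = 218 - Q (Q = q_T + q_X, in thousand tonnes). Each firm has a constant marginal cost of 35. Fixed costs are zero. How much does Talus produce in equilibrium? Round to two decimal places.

The follower Xenon best-responds to any q_T: π_X = (218 - Q)q_X - 35q_X.
∂π_X/∂q_X = 183 - q_T - 2q_X = 0 gives the reaction function q_X = (183 - q_T)/2.
The leader anticipates this reaction. Substituting into P = 218 - Q gives P = 253/2 - (1/2)q_T, so π_T = (253/2 - (1/2)q_T)q_T - 35q_T.
Leader FOC: 183/2 - q_T = 0, so q_T = 183/2.
Then q_X = (183 - 183/2)/2 = 183/4.

91.50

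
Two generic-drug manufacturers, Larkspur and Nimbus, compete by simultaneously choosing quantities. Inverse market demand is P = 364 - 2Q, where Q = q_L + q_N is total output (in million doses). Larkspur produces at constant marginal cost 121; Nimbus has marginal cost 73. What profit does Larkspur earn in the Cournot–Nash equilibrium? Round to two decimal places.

2112.50

Larkspur's profit: π_L = (364 - 2Q)q_L - (121q_L). Setting ∂π_L/∂q_L = 0: 243 - 4q_L - 2(q_N) = 0.
Nimbus's first-order condition: 291 - 4q_N - 2(q_L) = 0.
So q_L = (243 - 2q_N)/4 and q_N = (291 - 2q_L)/4.
Solving the pair: q_L = 65/2, q_N = 113/2.
Price P = 364 - 2·89 = 186.
Larkspur's profit: (186 - 121)·(65/2) = 2112.5000.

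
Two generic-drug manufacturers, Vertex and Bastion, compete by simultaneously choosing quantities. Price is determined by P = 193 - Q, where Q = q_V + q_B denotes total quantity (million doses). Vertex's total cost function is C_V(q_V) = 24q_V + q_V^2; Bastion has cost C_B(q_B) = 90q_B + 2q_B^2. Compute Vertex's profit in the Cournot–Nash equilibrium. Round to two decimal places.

3137.70

Vertex's profit: π_V = (193 - Q)q_V - (24q_V + q_V²). Setting ∂π_V/∂q_V = 0: 169 - 4q_V - (q_B) = 0.
Bastion's first-order condition: 103 - 6q_B - (q_V) = 0.
So q_V = (169 - q_B)/4 and q_B = (103 - q_V)/6.
Solving the pair: q_V = 911/23, q_B = 243/23.
Price P = 193 - 1154/23 = 142.8261.
Vertex's profit: 142.8261·(911/23) - 24·(911/23) - (911/23)² = 3137.6975.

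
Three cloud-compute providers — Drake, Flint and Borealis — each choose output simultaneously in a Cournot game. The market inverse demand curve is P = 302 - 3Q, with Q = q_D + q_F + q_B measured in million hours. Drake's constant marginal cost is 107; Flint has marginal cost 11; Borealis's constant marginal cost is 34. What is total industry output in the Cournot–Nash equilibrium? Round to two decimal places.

Drake's profit: π_D = (302 - 3Q)q_D - (107q_D). Setting ∂π_D/∂q_D = 0: 195 - 6q_D - 3(q_F + q_B) = 0.
Flint's profit: π_F = (302 - 3Q)q_F - (11q_F). Setting ∂π_F/∂q_F = 0: 291 - 6q_F - 3(q_D + q_B) = 0.
Borealis's first-order condition: 268 - 6q_B - 3(q_D + q_F) = 0.
Adding the 3 conditions: 754 − 6Q − 6Q = 0, i.e. Q = 377/6.
Back-substituting: q_D = (195 − 377/2)/3 = 13/6, q_F = (291 − 377/2)/3 = 205/6, q_B = (268 − 377/2)/3 = 53/2.
Total output Q = 13/6 + 205/6 + 53/2 = 377/6.

62.83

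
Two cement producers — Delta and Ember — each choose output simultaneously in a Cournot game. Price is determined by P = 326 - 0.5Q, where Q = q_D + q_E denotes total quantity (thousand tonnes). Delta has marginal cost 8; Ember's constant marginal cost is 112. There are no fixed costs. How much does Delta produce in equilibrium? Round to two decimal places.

Delta's profit: π_D = (326 - 0.5Q)q_D - (8q_D). Setting ∂π_D/∂q_D = 0: 318 - q_D - (1/2)(q_E) = 0.
Ember's profit: π_E = (326 - 0.5Q)q_E - (112q_E). Setting ∂π_E/∂q_E = 0: 214 - q_E - (1/2)(q_D) = 0.
Best responses: q_D = (318 - (1/2)q_E), q_E = (214 - (1/2)q_D).
Solving the pair: q_D = 844/3, q_E = 220/3.

281.33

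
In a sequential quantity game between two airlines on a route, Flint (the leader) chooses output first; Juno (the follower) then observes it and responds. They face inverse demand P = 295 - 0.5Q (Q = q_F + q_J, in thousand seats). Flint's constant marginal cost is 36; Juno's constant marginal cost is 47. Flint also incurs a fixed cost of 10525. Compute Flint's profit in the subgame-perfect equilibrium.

Solve by backward induction. Given q_F, the follower Juno maximises π_J = (295 - (1/2)q_F - (1/2)q_J)q_J - 47q_J.
∂π_J/∂q_J = 248 - (1/2)q_F - q_J = 0 gives the reaction function q_J = (248 - (1/2)q_F).
Flint substitutes q_J(q_F) into its own profit: π_F = q_F(295 - (1/2)q_F - (248 - (1/2)q_F)/2) - 36q_F = (171 - (1/4)q_F)q_F - 36q_F.
The leader's first-order condition 135 - (1/2)q_F = 0 yields q_F = 270.
Then q_J = (248 - (1/2)·270) = 113.
Price P = 295 - (1/2)·383 = 207/2.
Flint's profit: (207/2 - 36)·270 - 10525 = 7700.

7700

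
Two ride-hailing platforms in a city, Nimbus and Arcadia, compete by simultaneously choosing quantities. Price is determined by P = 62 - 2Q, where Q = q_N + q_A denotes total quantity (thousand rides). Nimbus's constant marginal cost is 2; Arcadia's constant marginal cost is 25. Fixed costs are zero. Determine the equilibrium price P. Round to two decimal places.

29.67

Nimbus's profit: π_N = (62 - 2Q)q_N - (2q_N). Setting ∂π_N/∂q_N = 0: 60 - 4q_N - 2(q_A) = 0.
Arcadia's first-order condition: 37 - 4q_A - 2(q_N) = 0.
Best responses: q_N = (60 - 2q_A)/4, q_A = (37 - 2q_N)/4.
Solving the pair: q_N = 83/6, q_A = 7/3.
Total output Q = 97/6, so price P = 62 - 2·(97/6) = 89/3.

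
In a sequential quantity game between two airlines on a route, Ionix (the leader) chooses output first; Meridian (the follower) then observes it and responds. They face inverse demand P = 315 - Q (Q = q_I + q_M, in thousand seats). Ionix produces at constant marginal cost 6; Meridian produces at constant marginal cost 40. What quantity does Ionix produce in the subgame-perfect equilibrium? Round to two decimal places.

171.50

The follower Meridian best-responds to any q_I: π_M = (315 - Q)q_M - 40q_M.
Setting the follower's marginal profit to zero, 275 - q_I - 2q_M = 0, i.e. q_M = (275 - q_I)/2.
The leader anticipates this reaction. Substituting into P = 315 - Q gives P = 355/2 - (1/2)q_I, so π_I = (355/2 - (1/2)q_I)q_I - 6q_I.
Leader FOC: 343/2 - q_I = 0, so q_I = 343/2.
Then q_M = (275 - 343/2)/2 = 207/4.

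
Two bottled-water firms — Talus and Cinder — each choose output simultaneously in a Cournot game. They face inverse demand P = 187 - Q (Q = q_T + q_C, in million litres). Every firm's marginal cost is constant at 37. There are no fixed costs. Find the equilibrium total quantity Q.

100

Each firm earns π_i = (187 - Q)q_i - 37q_i.
First-order condition (treating rivals' output as given): 150 - 2q_i - q_j = 0.
With identical firms every q_j equals q_i, so q_j = q_i and 150 = 3q_i, giving q_i = 50.
Total output Q = 50 + 50 = 100.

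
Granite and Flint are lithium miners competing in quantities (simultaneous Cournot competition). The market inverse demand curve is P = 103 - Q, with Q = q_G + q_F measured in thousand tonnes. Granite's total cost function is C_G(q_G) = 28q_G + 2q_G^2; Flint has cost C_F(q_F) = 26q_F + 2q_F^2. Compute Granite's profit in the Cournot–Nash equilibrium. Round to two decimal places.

340.72

Granite's profit: π_G = (103 - Q)q_G - (28q_G + 2q_G²). Setting ∂π_G/∂q_G = 0: 75 - 6q_G - (q_F) = 0.
Flint's first-order condition: 77 - 6q_F - (q_G) = 0.
So q_G = (75 - q_F)/6 and q_F = (77 - q_G)/6.
Solving the pair: q_G = 373/35, q_F = 387/35.
Price P = 103 - 152/7 = 569/7.
Granite's profit: (569/7)·(373/35) - 28·(373/35) - 2(373/35)² = 340.7241.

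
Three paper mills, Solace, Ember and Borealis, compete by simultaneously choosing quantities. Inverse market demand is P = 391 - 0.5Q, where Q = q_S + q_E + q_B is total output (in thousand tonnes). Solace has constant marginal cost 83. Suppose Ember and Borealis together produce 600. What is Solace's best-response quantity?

8

With rivals' combined output fixed at 600, Solace's profit is π_S = (391 - (1/2)·600 - (1/2)q_S)q_S - (83q_S) = (91 - (1/2)q_S)q_S - (83q_S).
∂π_S/∂q_S = 8 - q_S = 0, so q_S = 8.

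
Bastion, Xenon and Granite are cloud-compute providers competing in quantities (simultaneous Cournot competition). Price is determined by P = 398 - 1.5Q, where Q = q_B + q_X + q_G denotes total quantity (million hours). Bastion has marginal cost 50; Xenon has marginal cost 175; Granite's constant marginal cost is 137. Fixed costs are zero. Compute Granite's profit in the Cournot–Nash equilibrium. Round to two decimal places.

Bastion's profit: π_B = (398 - 1.5Q)q_B - (50q_B). Setting ∂π_B/∂q_B = 0: 348 - 3q_B - (3/2)(q_X + q_G) = 0.
Xenon's first-order condition: 223 - 3q_X - (3/2)(q_B + q_G) = 0.
Granite's first-order condition: 261 - 3q_G - (3/2)(q_B + q_X) = 0.
Adding the 3 first-order conditions: 832 − 6Q = 0, so Q = 416/3.
Back-substituting: q_B = (348 − 208)/(3/2) = 280/3, q_X = (223 − 208)/(3/2) = 10, q_G = (261 − 208)/(3/2) = 106/3.
Price P = 398 - (3/2)·(416/3) = 190.
Granite's profit: (190 - 137)·(106/3) = 1872.6667.

1872.67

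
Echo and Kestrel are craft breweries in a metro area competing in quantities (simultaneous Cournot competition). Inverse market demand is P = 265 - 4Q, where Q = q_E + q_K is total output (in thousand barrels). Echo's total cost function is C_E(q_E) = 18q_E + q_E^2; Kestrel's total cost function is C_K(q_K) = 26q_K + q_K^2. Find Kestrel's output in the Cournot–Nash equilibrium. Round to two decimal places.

Echo's profit: π_E = (265 - 4Q)q_E - (18q_E + q_E²). Setting ∂π_E/∂q_E = 0: 247 - 10q_E - 4(q_K) = 0.
Kestrel's profit: π_K = (265 - 4Q)q_K - (26q_K + q_K²). Setting ∂π_K/∂q_K = 0: 239 - 10q_K - 4(q_E) = 0.
So q_E = (247 - 4q_K)/10 and q_K = (239 - 4q_E)/10.
Substituting one into the other gives q_E = 757/42 and q_K = 701/42.

16.69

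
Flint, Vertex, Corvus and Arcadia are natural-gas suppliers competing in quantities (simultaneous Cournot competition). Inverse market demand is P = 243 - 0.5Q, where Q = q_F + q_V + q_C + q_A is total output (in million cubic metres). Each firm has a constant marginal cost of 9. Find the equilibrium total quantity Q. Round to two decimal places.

374.40

Each firm earns π_i = (243 - 0.5Q)q_i - 9q_i.
First-order condition (treating rivals' output as given): 234 - q_i - (1/2)·Σ_{j≠i} q_j = 0.
By symmetry each firm produces the same amount; substituting Σ_{j≠i} q_j = 3q_i yields q_i = 234/(5/2) = 468/5.
Total output Q = 468/5 + 468/5 + 468/5 + 468/5 = 1872/5.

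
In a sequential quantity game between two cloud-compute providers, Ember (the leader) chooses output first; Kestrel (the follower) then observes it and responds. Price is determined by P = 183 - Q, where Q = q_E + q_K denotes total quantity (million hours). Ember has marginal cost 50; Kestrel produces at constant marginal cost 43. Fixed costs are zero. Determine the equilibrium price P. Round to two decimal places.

The follower Kestrel best-responds to any q_E: π_K = (183 - Q)q_K - 43q_K.
Follower FOC: 140 - q_E - 2q_K = 0, so q_K(q_E) = (140 - q_E)/2.
The leader anticipates this reaction. Substituting into P = 183 - Q gives P = 113 - (1/2)q_E, so π_E = (113 - (1/2)q_E)q_E - 50q_E.
Maximising: ∂π_E/∂q_E = 63 - q_E = 0, giving q_E = 63.
Then q_K = (140 - 63)/2 = 77/2.
Total output Q = 203/2, so price P = 183 - 203/2 = 163/2.

81.50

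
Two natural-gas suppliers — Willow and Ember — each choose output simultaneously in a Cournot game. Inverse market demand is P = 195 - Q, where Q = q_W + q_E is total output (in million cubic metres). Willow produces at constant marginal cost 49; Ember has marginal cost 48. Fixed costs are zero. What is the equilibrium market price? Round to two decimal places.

Willow's profit: π_W = (195 - Q)q_W - (49q_W). Setting ∂π_W/∂q_W = 0: 146 - 2q_W - (q_E) = 0.
Ember's profit: π_E = (195 - Q)q_E - (48q_E). Setting ∂π_E/∂q_E = 0: 147 - 2q_E - (q_W) = 0.
So q_W = (146 - q_E)/2 and q_E = (147 - q_W)/2.
Solving the pair: q_W = 145/3, q_E = 148/3.
Total output Q = 293/3, so price P = 195 - 293/3 = 292/3.

97.33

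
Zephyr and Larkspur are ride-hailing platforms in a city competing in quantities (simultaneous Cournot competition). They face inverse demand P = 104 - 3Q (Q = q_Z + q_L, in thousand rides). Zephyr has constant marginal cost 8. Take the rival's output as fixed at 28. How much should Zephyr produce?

With the rival's output fixed at 28, Zephyr's profit is π_Z = (104 - 3·28 - 3q_Z)q_Z - (8q_Z) = (20 - 3q_Z)q_Z - (8q_Z).
∂π_Z/∂q_Z = 12 - 6q_Z = 0, so q_Z = 2.

2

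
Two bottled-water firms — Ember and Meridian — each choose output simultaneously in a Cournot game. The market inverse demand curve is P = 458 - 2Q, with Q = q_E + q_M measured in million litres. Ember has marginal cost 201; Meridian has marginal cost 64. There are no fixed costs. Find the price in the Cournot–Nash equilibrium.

Ember's profit: π_E = (458 - 2Q)q_E - (201q_E). Setting ∂π_E/∂q_E = 0: 257 - 4q_E - 2(q_M) = 0.
Meridian's profit: π_M = (458 - 2Q)q_M - (64q_M). Setting ∂π_M/∂q_M = 0: 394 - 4q_M - 2(q_E) = 0.
Best responses: q_E = (257 - 2q_M)/4, q_M = (394 - 2q_E)/4.
Substituting one into the other gives q_E = 20 and q_M = 177/2.
Total output Q = 217/2, so price P = 458 - 2·(217/2) = 241.

241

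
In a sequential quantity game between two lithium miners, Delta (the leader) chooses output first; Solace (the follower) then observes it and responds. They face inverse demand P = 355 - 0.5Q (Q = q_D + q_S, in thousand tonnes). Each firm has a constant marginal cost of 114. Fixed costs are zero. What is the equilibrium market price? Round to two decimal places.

174.25

The follower Solace best-responds to any q_D: π_S = (355 - 0.5Q)q_S - 114q_S.
Setting the follower's marginal profit to zero, 241 - (1/2)q_D - q_S = 0, i.e. q_S = (241 - (1/2)q_D).
Delta substitutes q_S(q_D) into its own profit: π_D = q_D(355 - (1/2)q_D - (241 - (1/2)q_D)/2) - 114q_D = (469/2 - (1/4)q_D)q_D - 114q_D.
The leader's first-order condition 241/2 - (1/2)q_D = 0 yields q_D = 241.
Then q_S = (241 - (1/2)·241) = 241/2.
Total output Q = 723/2, so price P = 355 - (1/2)·(723/2) = 697/4.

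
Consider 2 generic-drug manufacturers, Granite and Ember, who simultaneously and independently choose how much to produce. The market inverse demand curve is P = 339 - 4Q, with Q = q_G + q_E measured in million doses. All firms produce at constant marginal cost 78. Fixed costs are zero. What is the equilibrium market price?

165

Each firm earns π_i = (339 - 4Q)q_i - 78q_i.
Setting ∂π_i/∂q_i = 0 with rivals' quantities fixed: 261 - 8q_i - 4q_j = 0.
By symmetry each firm produces the same amount; substituting q_j = q_i yields q_i = 261/12 = 87/4.
Total output Q = 87/2, so price P = 339 - 4·(87/2) = 165.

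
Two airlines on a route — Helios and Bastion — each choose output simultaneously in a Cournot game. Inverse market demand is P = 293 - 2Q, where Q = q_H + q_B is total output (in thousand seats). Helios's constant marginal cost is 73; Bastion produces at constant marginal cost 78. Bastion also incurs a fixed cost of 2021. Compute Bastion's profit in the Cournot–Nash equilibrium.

429

Helios's profit: π_H = (293 - 2Q)q_H - (73q_H). Setting ∂π_H/∂q_H = 0: 220 - 4q_H - 2(q_B) = 0.
Bastion's first-order condition: 215 - 4q_B - 2(q_H) = 0.
Rearranging gives the reaction functions q_H = (220 - 2q_B)/4 and q_B = (215 - 2q_H)/4.
Solving the pair: q_H = 75/2, q_B = 35.
Price P = 293 - 2·(145/2) = 148.
Bastion's profit: (148 - 78)·35 - 2021 = 429.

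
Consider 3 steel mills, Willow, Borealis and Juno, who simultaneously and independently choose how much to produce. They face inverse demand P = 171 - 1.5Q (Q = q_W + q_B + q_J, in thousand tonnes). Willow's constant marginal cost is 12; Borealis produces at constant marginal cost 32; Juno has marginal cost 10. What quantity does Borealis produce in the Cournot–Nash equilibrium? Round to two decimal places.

16.17

Willow's profit: π_W = (171 - 1.5Q)q_W - (12q_W). Setting ∂π_W/∂q_W = 0: 159 - 3q_W - (3/2)(q_B + q_J) = 0.
Borealis's first-order condition: 139 - 3q_B - (3/2)(q_W + q_J) = 0.
Juno's profit: π_J = (171 - 1.5Q)q_J - (10q_J). Setting ∂π_J/∂q_J = 0: 161 - 3q_J - (3/2)(q_W + q_B) = 0.
Adding the 3 first-order conditions: 459 − 6Q = 0, so Q = 153/2.
Back-substituting: q_W = (159 − 459/4)/(3/2) = 59/2, q_B = (139 − 459/4)/(3/2) = 97/6, q_J = (161 − 459/4)/(3/2) = 185/6.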